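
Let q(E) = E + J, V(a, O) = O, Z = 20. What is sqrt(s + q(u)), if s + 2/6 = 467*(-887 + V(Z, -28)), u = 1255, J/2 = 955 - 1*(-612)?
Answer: I*sqrt(3806247)/3 ≈ 650.32*I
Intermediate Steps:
J = 3134 (J = 2*(955 - 1*(-612)) = 2*(955 + 612) = 2*1567 = 3134)
s = -1281916/3 (s = -1/3 + 467*(-887 - 28) = -1/3 + 467*(-915) = -1/3 - 427305 = -1281916/3 ≈ -4.2731e+5)
q(E) = 3134 + E (q(E) = E + 3134 = 3134 + E)
sqrt(s + q(u)) = sqrt(-1281916/3 + (3134 + 1255)) = sqrt(-1281916/3 + 4389) = sqrt(-1268749/3) = I*sqrt(3806247)/3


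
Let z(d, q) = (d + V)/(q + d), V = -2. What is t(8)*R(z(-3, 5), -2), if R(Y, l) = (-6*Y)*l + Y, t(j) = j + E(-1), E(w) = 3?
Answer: -715/2 ≈ -357.50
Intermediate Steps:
t(j) = 3 + j (t(j) = j + 3 = 3 + j)
z(d, q) = (-2 + d)/(d + q) (z(d, q) = (d - 2)/(q + d) = (-2 + d)/(d + q))
R(Y, l) = Y - 6*Y*l (R(Y, l) = -6*Y*l + Y = Y - 6*Y*l)
t(8)*R(z(-3, 5), -2) = (3 + 8)*(((-2 - 3)/(-3 + 5))*(1 - 6*(-2))) = 11*((-5/2)*(1 + 12)) = 11*(((½)*(-5))*13) = 11*(-5/2*13) = 11*(-65/2) = -715/2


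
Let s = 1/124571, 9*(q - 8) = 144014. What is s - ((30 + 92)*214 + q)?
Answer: -47219634109/1121139 ≈ -42118.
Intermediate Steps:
q = 144086/9 (q = 8 + (1/9)*144014 = 8 + 144014/9 = 144086/9 ≈ 16010.)
s = 1/124571 ≈ 8.0275e-6
s - ((30 + 92)*214 + q) = 1/124571 - ((30 + 92)*214 + 144086/9) = 1/124571 - (122*214 + 144086/9) = 1/124571 - (26108 + 144086/9) = 1/124571 - 1*379058/9 = 1/124571 - 379058/9 = -47219634109/1121139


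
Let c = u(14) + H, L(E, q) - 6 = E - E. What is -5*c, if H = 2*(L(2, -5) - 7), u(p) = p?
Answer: -60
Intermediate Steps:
L(E, q) = 6 (L(E, q) = 6 + (E - E) = 6 + 0 = 6)
H = -2 (H = 2*(6 - 7) = 2*(-1) = -2)
c = 12 (c = 14 - 2 = 12)
-5*c = -5*12 = -60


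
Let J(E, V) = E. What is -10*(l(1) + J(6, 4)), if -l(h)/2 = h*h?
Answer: -40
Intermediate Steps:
l(h) = -2*h**2 (l(h) = -2*h*h = -2*h**2)
-10*(l(1) + J(6, 4)) = -10*(-2*1**2 + 6) = -10*(-2*1 + 6) = -10*(-2 + 6) = -40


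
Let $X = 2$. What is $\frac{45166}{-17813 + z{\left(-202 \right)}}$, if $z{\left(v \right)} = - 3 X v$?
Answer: $- \frac{45166}{16601} \approx -2.7207$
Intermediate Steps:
$z{\left(v \right)} = - 6 v$ ($z{\left(v \right)} = \left(-3\right) 2 v = - 6 v$)
$\frac{45166}{-17813 + z{\left(-202 \right)}} = \frac{45166}{-17813 - -1212} = \frac{45166}{-17813 + 1212} = \frac{45166}{-16601} = 45166 \left(- \frac{1}{16601}\right) = - \frac{45166}{16601}$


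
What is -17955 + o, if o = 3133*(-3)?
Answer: -27354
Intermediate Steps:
o = -9399
-17955 + o = -17955 - 9399 = -27354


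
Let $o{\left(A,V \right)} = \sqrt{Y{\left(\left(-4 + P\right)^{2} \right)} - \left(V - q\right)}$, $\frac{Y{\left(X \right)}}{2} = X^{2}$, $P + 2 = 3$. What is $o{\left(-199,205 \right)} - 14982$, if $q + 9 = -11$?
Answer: $-14982 + 3 i \sqrt{7} \approx -14982.0 + 7.9373 i$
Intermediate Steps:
$q = -20$ ($q = -9 - 11 = -20$)
$P = 1$ ($P = -2 + 3 = 1$)
$Y{\left(X \right)} = 2 X^{2}$
$o{\left(A,V \right)} = \sqrt{142 - V}$ ($o{\left(A,V \right)} = \sqrt{2 \left(\left(-4 + 1\right)^{2}\right)^{2} - \left(20 + V\right)} = \sqrt{2 \left(\left(-3\right)^{2}\right)^{2} - \left(20 + V\right)} = \sqrt{2 \cdot 9^{2} - \left(20 + V\right)} = \sqrt{2 \cdot 81 - \left(20 + V\right)} = \sqrt{162 - \left(20 + V\right)} = \sqrt{142 - V}$)
$o{\left(-199,205 \right)} - 14982 = \sqrt{142 - 205} - 14982 = \sqrt{-63} - 14982 = 3 i \sqrt{7} - 14982 = -14982 + 3 i \sqrt{7}$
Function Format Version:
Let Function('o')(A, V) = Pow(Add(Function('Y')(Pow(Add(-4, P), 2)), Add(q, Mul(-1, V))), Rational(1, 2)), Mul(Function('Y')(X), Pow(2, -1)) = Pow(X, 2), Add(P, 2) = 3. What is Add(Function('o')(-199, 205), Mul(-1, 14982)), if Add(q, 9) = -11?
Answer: Add(-14982, Mul(3, I, Pow(7, Rational(1, 2)))) ≈ Add(-14982., Mul(7.9373, I))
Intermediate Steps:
q = -20 (q = Add(-9, -11) = -20)
P = 1 (P = Add(-2, 3) = 1)
Function('Y')(X) = Mul(2, Pow(X, 2))
Function('o')(A, V) = Pow(Add(142, Mul(-1, V)), Rational(1, 2)) (Function('o')(A, V) = Pow(Add(Mul(2, Pow(Pow(Add(-4, 1), 2), 2)), Add(-20, Mul(-1, V))), Rational(1, 2)) = Pow(Add(Mul(2, Pow(Pow(-3, 2), 2)), Add(-20, Mul(-1, V))), Rational(1, 2)) = Pow(Add(Mul(2, Pow(9, 2)), Add(-20, Mul(-1, V))), Rational(1, 2)) = Pow(Add(Mul(2, 81), Add(-20, Mul(-1, V))), Rational(1, 2)) = Pow(Add(162, Add(-20, Mul(-1, V))), Rational(1, 2)) = Pow(Add(142, Mul(-1, V)), Rational(1, 2)))
Add(Function('o')(-199, 205), Mul(-1, 14982)) = Add(Pow(Add(142, Mul(-1, 205)), Rational(1, 2)), Mul(-1, 14982)) = Add(Pow(Add(142, -205), Rational(1, 2)), -14982) = Add(Pow(-63, Rational(1, 2)), -14982) = Add(Mul(3, I, Pow(7, Rational(1, 2))), -14982) = Add(-14982, Mul(3, I, Pow(7, Rational(1, 2))))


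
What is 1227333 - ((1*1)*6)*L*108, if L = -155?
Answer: 1327773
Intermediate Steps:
1227333 - ((1*1)*6)*L*108 = 1227333 - ((1*1)*6)*(-155)*108 = 1227333 - (1*6)*(-155)*108 = 1227333 - 6*(-155)*108 = 1227333 - (-930)*108 = 1227333 - 1*(-100440) = 1227333 + 100440 = 1327773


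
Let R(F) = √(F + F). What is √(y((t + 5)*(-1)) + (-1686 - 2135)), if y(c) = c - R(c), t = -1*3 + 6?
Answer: √(-3829 - 4*I) ≈ 0.0323 - 61.879*I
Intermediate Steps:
R(F) = √2*√F (R(F) = √(2*F) = √2*√F)
t = 3 (t = -3 + 6 = 3)
y(c) = c - √2*√c
√(y((t + 5)*(-1)) + (-1686 - 2135)) = √(((3 + 5)*(-1) - √2*√((3 + 5)*(-1))) + (-1686 - 2135)) = √((8*(-1) - √2*√(8*(-1))) - 3821) = √((-8 - √2*√(-8)) - 3821) = √((-8 - √2*2*I*√2) - 3821) = √((-8 - 4*I) - 3821) = √(-3829 - 4*I)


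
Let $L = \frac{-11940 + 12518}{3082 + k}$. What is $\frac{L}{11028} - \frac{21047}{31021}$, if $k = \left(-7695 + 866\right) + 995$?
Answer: $- \frac{319387255885}{470729033088} \approx -0.67849$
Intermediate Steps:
$k = -5834$ ($k = -6829 + 995 = -5834$)
$L = - \frac{289}{1376}$ ($L = \frac{-11940 + 12518}{3082 - 5834} = \frac{578}{-2752} = 578 \left(- \frac{1}{2752}\right) = - \frac{289}{1376} \approx -0.21003$)
$\frac{L}{11028} - \frac{21047}{31021} = - \frac{289}{1376 \cdot 11028} - \frac{21047}{31021} = \left(- \frac{289}{1376}\right) \frac{1}{11028} - \frac{21047}{31021} = - \frac{289}{15174528} - \frac{21047}{31021} = - \frac{319387255885}{470729033088}$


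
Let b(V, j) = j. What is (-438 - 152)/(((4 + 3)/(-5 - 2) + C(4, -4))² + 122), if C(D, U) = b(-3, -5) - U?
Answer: -295/63 ≈ -4.6825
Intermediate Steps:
C(D, U) = -5 - U
(-438 - 152)/(((4 + 3)/(-5 - 2) + C(4, -4))² + 122) = (-438 - 152)/(((4 + 3)/(-5 - 2) + (-5 - 1*(-4)))² + 122) = -590/((7/(-7) + (-5 + 4))² + 122) = -590/((7*(-⅐) - 1)² + 122) = -590/((-1 - 1)² + 122) = -590/((-2)² + 122) = -590/(4 + 122) = -590/126 = -590*1/126 = -295/63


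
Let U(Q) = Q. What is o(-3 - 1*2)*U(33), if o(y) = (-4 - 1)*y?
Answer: 825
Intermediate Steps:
o(y) = -5*y
o(-3 - 1*2)*U(33) = -5*(-3 - 1*2)*33 = -5*(-3 - 2)*33 = -5*(-5)*33 = 25*33 = 825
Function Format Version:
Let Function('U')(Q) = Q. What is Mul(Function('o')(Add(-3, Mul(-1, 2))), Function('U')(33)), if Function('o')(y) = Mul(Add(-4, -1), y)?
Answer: 825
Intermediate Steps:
Function('o')(y) = Mul(-5, y)
Mul(Function('o')(Add(-3, Mul(-1, 2))), Function('U')(33)) = Mul(Mul(-5, Add(-3, Mul(-1, 2))), 33) = Mul(Mul(-5, Add(-3, -2)), 33) = Mul(Mul(-5, -5), 33) = Mul(25, 33) = 825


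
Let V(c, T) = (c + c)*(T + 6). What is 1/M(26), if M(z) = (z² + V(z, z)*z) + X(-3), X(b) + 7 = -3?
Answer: 1/43930 ≈ 2.2763e-5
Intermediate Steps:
X(b) = -10 (X(b) = -7 - 3 = -10)
V(c, T) = 2*c*(6 + T) (V(c, T) = (2*c)*(6 + T) = 2*c*(6 + T))
M(z) = -10 + z² + 2*z²*(6 + z) (M(z) = (z² + (2*z*(6 + z))*z) - 10 = (z² + 2*z²*(6 + z)) - 10 = -10 + z² + 2*z²*(6 + z))
1/M(26) = 1/(-10 + 2*26³ + 13*26²) = 1/(-10 + 2*17576 + 13*676) = 1/(-10 + 35152 + 8788) = 1/43930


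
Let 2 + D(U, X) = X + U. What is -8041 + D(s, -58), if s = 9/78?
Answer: -210623/26 ≈ -8100.9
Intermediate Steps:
s = 3/26 (s = 9*(1/78) = 3/26 ≈ 0.11538)
D(U, X) = -2 + U + X (D(U, X) = -2 + (X + U) = -2 + (U + X) = -2 + U + X)
-8041 + D(s, -58) = -8041 + (-2 + 3/26 - 58) = -8041 - 1557/26 = -210623/26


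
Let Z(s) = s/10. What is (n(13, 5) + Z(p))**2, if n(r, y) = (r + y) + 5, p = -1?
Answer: 52441/100 ≈ 524.41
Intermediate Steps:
Z(s) = s/10 (Z(s) = s*(1/10) = s/10)
n(r, y) = 5 + r + y
(n(13, 5) + Z(p))**2 = ((5 + 13 + 5) + (1/10)*(-1))**2 = (23 - 1/10)**2 = (229/10)**2 = 52441/100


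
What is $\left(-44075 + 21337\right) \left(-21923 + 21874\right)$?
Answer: $1114162$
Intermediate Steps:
$\left(-44075 + 21337\right) \left(-21923 + 21874\right) = \left(-22738\right) \left(-49\right) = 1114162$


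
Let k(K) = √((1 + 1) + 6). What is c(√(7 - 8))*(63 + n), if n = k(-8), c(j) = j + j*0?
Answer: I*(63 + 2*√2) ≈ 65.828*I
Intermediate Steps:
k(K) = 2*√2 (k(K) = √(2 + 6) = √8 = 2*√2)
c(j) = j (c(j) = j + 0 = j)
n = 2*√2 ≈ 2.8284
c(√(7 - 8))*(63 + n) = √(7 - 8)*(63 + 2*√2) = √(-1)*(63 + 2*√2) = I*(63 + 2*√2)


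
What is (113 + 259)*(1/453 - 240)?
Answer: -13481156/151 ≈ -89279.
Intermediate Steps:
(113 + 259)*(1/453 - 240) = 372*(1/453 - 240) = 372*(-108719/453) = -13481156/151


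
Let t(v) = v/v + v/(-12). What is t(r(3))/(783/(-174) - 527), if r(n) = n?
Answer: -3/2126 ≈ -0.0014111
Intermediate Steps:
t(v) = 1 - v/12 (t(v) = 1 + v*(-1/12) = 1 - v/12)
t(r(3))/(783/(-174) - 527) = (1 - 1/12*3)/(783/(-174) - 527) = (1 - ¼)/(783*(-1/174) - 527) = 3/(4*(-9/2 - 527)) = 3/(4*(-1063/2)) = (¾)*(-2/1063) = -3/2126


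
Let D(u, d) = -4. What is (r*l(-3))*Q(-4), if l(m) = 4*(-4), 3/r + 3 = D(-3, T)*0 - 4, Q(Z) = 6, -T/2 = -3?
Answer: 288/7 ≈ 41.143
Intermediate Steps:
T = 6 (T = -2*(-3) = 6)
r = -3/7 (r = 3/(-3 + (-4*0 - 4)) = 3/(-3 + (0 - 4)) = 3/(-3 - 4) = 3/(-7) = 3*(-⅐) = -3/7 ≈ -0.42857)
l(m) = -16
(r*l(-3))*Q(-4) = -3/7*(-16)*6 = (48/7)*6 = 288/7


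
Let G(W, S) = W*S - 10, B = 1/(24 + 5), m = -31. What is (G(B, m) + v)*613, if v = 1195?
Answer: 21046742/29 ≈ 7.2575e+5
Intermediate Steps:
B = 1/29 ≈ 0.034483
G(W, S) = -10 + S*W (G(W, S) = S*W - 10 = -10 + S*W)
(G(B, m) + v)*613 = ((-10 - 31*1/29) + 1195)*613 = ((-10 - 31/29) + 1195)*613 = (-321/29 + 1195)*613 = (34334/29)*613 = 21046742/29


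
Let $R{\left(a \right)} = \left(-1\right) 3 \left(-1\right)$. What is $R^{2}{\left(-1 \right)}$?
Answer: $9$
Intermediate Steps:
$R{\left(a \right)} = 3$ ($R{\left(a \right)} = \left(-3\right) \left(-1\right) = 3$)
$R^{2}{\left(-1 \right)} = 3^{2} = 9$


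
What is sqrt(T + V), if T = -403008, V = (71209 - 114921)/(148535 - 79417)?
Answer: 4*I*sqrt(30082692235022)/34559 ≈ 634.83*I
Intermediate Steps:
V = -21856/34559 (V = -43712/69118 = -43712*1/69118 = -21856/34559 ≈ -0.63243)
sqrt(T + V) = sqrt(-403008 - 21856/34559) = sqrt(-13927575328/34559) = 4*I*sqrt(30082692235022)/34559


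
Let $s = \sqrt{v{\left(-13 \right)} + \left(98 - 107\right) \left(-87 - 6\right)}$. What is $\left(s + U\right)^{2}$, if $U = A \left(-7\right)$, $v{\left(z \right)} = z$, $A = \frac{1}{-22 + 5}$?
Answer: $\frac{238185}{289} + \frac{28 \sqrt{206}}{17} \approx 847.81$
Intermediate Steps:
$A = - \frac{1}{17}$ ($A = \frac{1}{-17} = - \frac{1}{17} \approx -0.058824$)
$U = \frac{7}{17}$ ($U = \left(- \frac{1}{17}\right) \left(-7\right) = \frac{7}{17} \approx 0.41176$)
$s = 2 \sqrt{206}$ ($s = \sqrt{-13 + \left(98 - 107\right) \left(-87 - 6\right)} = \sqrt{-13 - -837} = \sqrt{-13 + 837} = \sqrt{824} = 2 \sqrt{206} \approx 28.705$)
$\left(s + U\right)^{2} = \left(2 \sqrt{206} + \frac{7}{17}\right)^{2} = \left(\frac{7}{17} + 2 \sqrt{206}\right)^{2}$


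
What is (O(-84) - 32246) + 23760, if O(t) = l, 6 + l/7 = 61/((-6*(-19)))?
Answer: -971765/114 ≈ -8524.3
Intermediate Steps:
l = -4361/114 (l = -42 + 7*(61/((-6*(-19)))) = -42 + 7*(61/114) = -42 + 427/114 = -4361/114 ≈ -38.254)
O(t) = -4361/114
(O(-84) - 32246) + 23760 = (-4361/114 - 32246) + 23760 = -3680405/114 + 23760 = -971765/114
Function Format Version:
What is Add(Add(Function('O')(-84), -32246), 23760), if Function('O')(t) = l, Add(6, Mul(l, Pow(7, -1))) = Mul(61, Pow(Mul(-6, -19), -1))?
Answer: Rational(-971765, 114) ≈ -8524.3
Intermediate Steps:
l = Rational(-4361, 114) (l = Add(-42, Mul(7, Mul(61, Pow(Mul(-6, -19), -1)))) = Add(-42, Mul(7, Mul(61, Pow(114, -1)))) = Add(-42, Mul(7, Mul(61, Rational(1, 114)))) = Add(-42, Mul(7, Rational(61, 114))) = Add(-42, Rational(427, 114)) = Rational(-4361, 114) ≈ -38.254)
Function('O')(t) = Rational(-4361, 114)
Add(Add(Function('O')(-84), -32246), 23760) = Add(Add(Rational(-4361, 114), -32246), 23760) = Add(Rational(-3680405, 114), 23760) = Rational(-971765, 114)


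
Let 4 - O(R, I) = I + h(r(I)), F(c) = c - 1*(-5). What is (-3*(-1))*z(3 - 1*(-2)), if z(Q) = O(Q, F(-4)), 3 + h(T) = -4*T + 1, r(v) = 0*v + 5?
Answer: 75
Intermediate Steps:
r(v) = 5 (r(v) = 0 + 5 = 5)
h(T) = -2 - 4*T (h(T) = -3 + (-4*T + 1) = -3 + (1 - 4*T) = -2 - 4*T)
F(c) = 5 + c (F(c) = c + 5 = 5 + c)
O(R, I) = 26 - I (O(R, I) = 4 - (I + (-2 - 4*5)) = 4 - (I + (-2 - 20)) = 4 - (I - 22) = 4 - (-22 + I) = 4 + (22 - I) = 26 - I)
z(Q) = 25 (z(Q) = 26 - (5 - 4) = 26 - 1*1 = 26 - 1 = 25)
(-3*(-1))*z(3 - 1*(-2)) = -3*(-1)*25 = 3*25 = 75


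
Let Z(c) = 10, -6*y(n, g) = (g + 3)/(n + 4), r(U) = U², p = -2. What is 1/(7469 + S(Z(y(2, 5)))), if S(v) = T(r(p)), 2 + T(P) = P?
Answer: 1/7471 ≈ 0.00013385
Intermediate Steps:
y(n, g) = -(3 + g)/(6*(4 + n)) (y(n, g) = -(g + 3)/(6*(n + 4)) = -(3 + g)/(6*(4 + n)))
T(P) = -2 + P
S(v) = 2 (S(v) = -2 + (-2)² = -2 + 4 = 2)
1/(7469 + S(Z(y(2, 5)))) = 1/(7469 + 2) = 1/7471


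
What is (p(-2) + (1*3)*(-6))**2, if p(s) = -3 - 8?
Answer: 841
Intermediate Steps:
p(s) = -11
(p(-2) + (1*3)*(-6))**2 = (-11 + (1*3)*(-6))**2 = (-11 + 3*(-6))**2 = (-11 - 18)**2 = (-29)**2 = 841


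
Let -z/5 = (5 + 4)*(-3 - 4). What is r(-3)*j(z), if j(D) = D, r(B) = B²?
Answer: 2835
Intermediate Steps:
z = 315 (z = -5*(5 + 4)*(-3 - 4) = -45*(-7) = -5*(-63) = 315)
r(-3)*j(z) = (-3)²*315 = 9*315 = 2835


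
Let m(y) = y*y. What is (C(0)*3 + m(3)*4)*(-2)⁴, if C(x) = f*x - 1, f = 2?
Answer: 528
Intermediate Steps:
m(y) = y²
C(x) = -1 + 2*x (C(x) = 2*x - 1 = -1 + 2*x)
(C(0)*3 + m(3)*4)*(-2)⁴ = ((-1 + 2*0)*3 + 3²*4)*(-2)⁴ = ((-1 + 0)*3 + 9*4)*16 = (-1*3 + 36)*16 = (-3 + 36)*16 = 33*16 = 528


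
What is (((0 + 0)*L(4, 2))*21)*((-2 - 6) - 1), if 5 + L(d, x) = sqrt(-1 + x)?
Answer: 0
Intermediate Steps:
L(d, x) = -5 + sqrt(-1 + x)
(((0 + 0)*L(4, 2))*21)*((-2 - 6) - 1) = (((0 + 0)*(-5 + sqrt(-1 + 2)))*21)*((-2 - 6) - 1) = ((0*(-5 + sqrt(1)))*21)*(-8 - 1) = ((0*(-5 + 1))*21)*(-9) = ((0*(-4))*21)*(-9) = (0*21)*(-9) = 0*(-9) = 0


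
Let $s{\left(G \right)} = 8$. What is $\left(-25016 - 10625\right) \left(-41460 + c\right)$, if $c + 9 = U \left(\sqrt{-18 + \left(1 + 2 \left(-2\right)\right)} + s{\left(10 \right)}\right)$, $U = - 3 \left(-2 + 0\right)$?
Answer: $1476285861 - 213846 i \sqrt{21} \approx 1.4763 \cdot 10^{9} - 9.7997 \cdot 10^{5} i$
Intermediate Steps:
$U = 6$ ($U = \left(-3\right) \left(-2\right) = 6$)
$c = 39 + 6 i \sqrt{21}$ ($c = -9 + 6 \left(\sqrt{-18 + \left(1 + 2 \left(-2\right)\right)} + 8\right) = -9 + 6 \left(\sqrt{-18 + \left(1 - 4\right)} + 8\right) = -9 + 6 \left(\sqrt{-18 - 3} + 8\right) = -9 + 6 \left(\sqrt{-21} + 8\right) = -9 + 6 \left(i \sqrt{21} + 8\right) = -9 + 6 \left(8 + i \sqrt{21}\right) = -9 + \left(48 + 6 i \sqrt{21}\right) = 39 + 6 i \sqrt{21} \approx 39.0 + 27.495 i$)
$\left(-25016 - 10625\right) \left(-41460 + c\right) = \left(-25016 - 10625\right) \left(-41460 + \left(39 + 6 i \sqrt{21}\right)\right) = - 35641 \left(-41421 + 6 i \sqrt{21}\right) = 1476285861 - 213846 i \sqrt{21}$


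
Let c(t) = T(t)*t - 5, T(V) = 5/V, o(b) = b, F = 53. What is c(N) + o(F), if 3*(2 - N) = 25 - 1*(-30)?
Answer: 53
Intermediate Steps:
N = -49/3 (N = 2 - (25 - 1*(-30))/3 = 2 - (25 + 30)/3 = 2 - ⅓*55 = 2 - 55/3 = -49/3 ≈ -16.333)
c(t) = 0 (c(t) = (5/t)*t - 5 = 5 - 5 = 0)
c(N) + o(F) = 0 + 53 = 53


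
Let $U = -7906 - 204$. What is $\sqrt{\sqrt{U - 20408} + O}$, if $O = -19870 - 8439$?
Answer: $\sqrt{-28309 + 7 i \sqrt{582}} \approx 0.5018 + 168.25 i$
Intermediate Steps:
$U = -8110$ ($U = -7906 - 204 = -8110$)
$O = -28309$
$\sqrt{\sqrt{U - 20408} + O} = \sqrt{\sqrt{-8110 - 20408} - 28309} = \sqrt{\sqrt{-28518} - 28309} = \sqrt{7 i \sqrt{582} - 28309} = \sqrt{-28309 + 7 i \sqrt{582}}$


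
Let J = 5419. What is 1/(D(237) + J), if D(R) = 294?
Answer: 1/5713 ≈ 0.00017504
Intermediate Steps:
1/(D(237) + J) = 1/(294 + 5419) = 1/5713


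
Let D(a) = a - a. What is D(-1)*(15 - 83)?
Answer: 0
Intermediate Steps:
D(a) = 0
D(-1)*(15 - 83) = 0*(15 - 83) = 0*(-68) = 0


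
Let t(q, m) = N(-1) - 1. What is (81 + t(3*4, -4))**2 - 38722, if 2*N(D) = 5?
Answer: -127663/4 ≈ -31916.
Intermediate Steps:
N(D) = 5/2 (N(D) = (1/2)*5 = 5/2)
t(q, m) = 3/2 (t(q, m) = 5/2 - 1 = 3/2)
(81 + t(3*4, -4))**2 - 38722 = (81 + 3/2)**2 - 38722 = (165/2)**2 - 38722 = 27225/4 - 38722 = -127663/4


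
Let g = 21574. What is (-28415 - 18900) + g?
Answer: -25741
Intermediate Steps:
(-28415 - 18900) + g = (-28415 - 18900) + 21574 = -47315 + 21574 = -25741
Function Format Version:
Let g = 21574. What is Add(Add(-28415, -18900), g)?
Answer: -25741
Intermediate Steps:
Add(Add(-28415, -18900), g) = Add(Add(-28415, -18900), 21574) = Add(-47315, 21574) = -25741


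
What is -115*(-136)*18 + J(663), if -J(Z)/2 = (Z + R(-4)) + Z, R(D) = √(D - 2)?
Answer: 278868 - 2*I*√6 ≈ 2.7887e+5 - 4.899*I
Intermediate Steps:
R(D) = √(-2 + D)
J(Z) = -4*Z - 2*I*√6 (J(Z) = -2*((Z + √(-2 - 4)) + Z) = -2*((Z + √(-6)) + Z) = -2*((Z + I*√6) + Z) = -2*(2*Z + I*√6) = -4*Z - 2*I*√6)
-115*(-136)*18 + J(663) = -115*(-136)*18 + (-4*663 - 2*I*√6) = 15640*18 + (-2652 - 2*I*√6) = 281520 + (-2652 - 2*I*√6) = 278868 - 2*I*√6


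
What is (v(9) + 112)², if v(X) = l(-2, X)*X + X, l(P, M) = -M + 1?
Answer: 2401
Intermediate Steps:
l(P, M) = 1 - M
v(X) = X + X*(1 - X) (v(X) = (1 - X)*X + X = X*(1 - X) + X = X + X*(1 - X))
(v(9) + 112)² = (9*(2 - 1*9) + 112)² = (9*(2 - 9) + 112)² = (9*(-7) + 112)² = (-63 + 112)² = 49² = 2401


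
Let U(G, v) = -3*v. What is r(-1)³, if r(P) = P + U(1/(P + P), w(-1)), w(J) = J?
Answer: 8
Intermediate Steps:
r(P) = 3 + P (r(P) = P - 3*(-1) = P + 3 = 3 + P)
r(-1)³ = (3 - 1)³ = 2³ = 8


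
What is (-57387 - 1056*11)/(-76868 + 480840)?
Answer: -69003/403972 ≈ -0.17081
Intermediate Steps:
(-57387 - 1056*11)/(-76868 + 480840) = (-57387 - 88*132)/403972 = (-57387 - 11616)*(1/403972) = -69003*1/403972 = -69003/403972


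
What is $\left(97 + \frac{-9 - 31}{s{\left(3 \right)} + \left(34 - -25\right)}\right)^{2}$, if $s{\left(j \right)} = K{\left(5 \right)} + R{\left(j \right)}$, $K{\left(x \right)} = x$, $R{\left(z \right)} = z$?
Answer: $\frac{41718681}{4489} \approx 9293.5$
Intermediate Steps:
$s{\left(j \right)} = 5 + j$
$\left(97 + \frac{-9 - 31}{s{\left(3 \right)} + \left(34 - -25\right)}\right)^{2} = \left(97 + \frac{-9 - 31}{\left(5 + 3\right) + \left(34 - -25\right)}\right)^{2} = \left(97 - \frac{40}{8 + \left(34 + 25\right)}\right)^{2} = \left(97 - \frac{40}{8 + 59}\right)^{2} = \left(97 - \frac{40}{67}\right)^{2} = \left(\frac{6459}{67}\right)^{2} = \frac{41718681}{4489}$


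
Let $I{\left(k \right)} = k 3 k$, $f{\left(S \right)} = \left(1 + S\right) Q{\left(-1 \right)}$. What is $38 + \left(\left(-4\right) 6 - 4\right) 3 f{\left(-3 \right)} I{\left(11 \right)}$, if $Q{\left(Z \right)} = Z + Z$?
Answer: $-121930$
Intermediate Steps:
$Q{\left(Z \right)} = 2 Z$
$f{\left(S \right)} = -2 - 2 S$ ($f{\left(S \right)} = \left(1 + S\right) 2 \left(-1\right) = \left(1 + S\right) \left(-2\right) = -2 - 2 S$)
$I{\left(k \right)} = 3 k^{2}$ ($I{\left(k \right)} = 3 k k = 3 k^{2}$)
$38 + \left(\left(-4\right) 6 - 4\right) 3 f{\left(-3 \right)} I{\left(11 \right)} = 38 + \left(\left(-4\right) 6 - 4\right) 3 \left(-2 - -6\right) 3 \cdot 11^{2} = 38 + \left(-24 - 4\right) 3 \left(-2 + 6\right) 3 \cdot 121 = 38 + \left(-28\right) 3 \cdot 4 \cdot 363 = 38 + \left(-84\right) 4 \cdot 363 = 38 - 121968 = -121930$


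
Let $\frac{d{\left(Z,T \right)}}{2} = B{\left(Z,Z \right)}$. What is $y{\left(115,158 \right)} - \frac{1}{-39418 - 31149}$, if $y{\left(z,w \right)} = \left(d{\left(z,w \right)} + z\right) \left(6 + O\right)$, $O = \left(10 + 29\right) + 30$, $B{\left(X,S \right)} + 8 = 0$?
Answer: $\frac{523959976}{70567} \approx 7425.0$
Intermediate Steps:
$B{\left(X,S \right)} = -8$ ($B{\left(X,S \right)} = -8 + 0 = -8$)
$d{\left(Z,T \right)} = -16$ ($d{\left(Z,T \right)} = 2 \left(-8\right) = -16$)
$O = 69$ ($O = 39 + 30 = 69$)
$y{\left(z,w \right)} = -1200 + 75 z$ ($y{\left(z,w \right)} = \left(-16 + z\right) \left(6 + 69\right) = \left(-16 + z\right) 75 = -1200 + 75 z$)
$y{\left(115,158 \right)} - \frac{1}{-39418 - 31149} = \left(-1200 + 75 \cdot 115\right) - \frac{1}{-39418 - 31149} = \left(-1200 + 8625\right) - \frac{1}{-70567} = 7425 - - \frac{1}{70567} = 7425 + \frac{1}{70567} = \frac{523959976}{70567}$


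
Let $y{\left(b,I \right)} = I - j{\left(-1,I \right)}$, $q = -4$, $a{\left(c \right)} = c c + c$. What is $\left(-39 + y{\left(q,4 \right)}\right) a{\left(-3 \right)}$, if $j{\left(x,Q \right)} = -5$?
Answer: $-180$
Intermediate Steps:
$a{\left(c \right)} = c + c^{2}$ ($a{\left(c \right)} = c^{2} + c = c + c^{2}$)
$y{\left(b,I \right)} = 5 + I$ ($y{\left(b,I \right)} = I - -5 = I + 5 = 5 + I$)
$\left(-39 + y{\left(q,4 \right)}\right) a{\left(-3 \right)} = \left(-39 + \left(5 + 4\right)\right) \left(- 3 \left(1 - 3\right)\right) = \left(-39 + 9\right) \left(\left(-3\right) \left(-2\right)\right) = \left(-30\right) 6 = -180$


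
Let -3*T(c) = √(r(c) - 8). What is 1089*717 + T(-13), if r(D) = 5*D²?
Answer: 780813 - √93 ≈ 7.8080e+5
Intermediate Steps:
T(c) = -√(-8 + 5*c²)/3 (T(c) = -√(5*c² - 8)/3 = -√(-8 + 5*c²)/3)
1089*717 + T(-13) = 1089*717 - √(-8 + 5*(-13)²)/3 = 780813 - √(-8 + 5*169)/3 = 780813 - √(-8 + 845)/3 = 780813 - √93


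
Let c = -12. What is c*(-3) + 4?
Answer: 40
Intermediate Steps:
c*(-3) + 4 = -12*(-3) + 4 = 36 + 4 = 40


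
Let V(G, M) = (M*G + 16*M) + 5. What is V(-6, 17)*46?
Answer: 8050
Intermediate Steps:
V(G, M) = 5 + 16*M + G*M (V(G, M) = (G*M + 16*M) + 5 = (16*M + G*M) + 5 = 5 + 16*M + G*M)
V(-6, 17)*46 = (5 + 16*17 - 6*17)*46 = (5 + 272 - 102)*46 = 175*46 = 8050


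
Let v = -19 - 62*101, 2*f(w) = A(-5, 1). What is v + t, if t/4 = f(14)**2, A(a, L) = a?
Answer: -6256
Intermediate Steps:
f(w) = -5/2 (f(w) = (1/2)*(-5) = -5/2)
t = 25 (t = 4*(-5/2)**2 = 4*(25/4) = 25)
v = -6281 (v = -19 - 6262 = -6281)
v + t = -6281 + 25 = -6256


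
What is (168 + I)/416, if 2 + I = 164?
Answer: 165/208 ≈ 0.79327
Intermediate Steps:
I = 162 (I = -2 + 164 = 162)
(168 + I)/416 = (168 + 162)/416 = 330*(1/416) = 165/208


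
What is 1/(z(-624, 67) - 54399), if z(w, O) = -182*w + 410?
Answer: 1/59579 ≈ 1.6784e-5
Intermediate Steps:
z(w, O) = 410 - 182*w
1/(z(-624, 67) - 54399) = 1/((410 - 182*(-624)) - 54399) = 1/((410 + 113568) - 54399) = 1/(113978 - 54399) = 1/59579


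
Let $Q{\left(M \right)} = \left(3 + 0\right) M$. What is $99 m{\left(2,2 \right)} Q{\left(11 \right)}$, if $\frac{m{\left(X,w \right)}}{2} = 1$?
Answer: $6534$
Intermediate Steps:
$m{\left(X,w \right)} = 2$ ($m{\left(X,w \right)} = 2 \cdot 1 = 2$)
$Q{\left(M \right)} = 3 M$
$99 m{\left(2,2 \right)} Q{\left(11 \right)} = 99 \cdot 2 \cdot 3 \cdot 11 = 198 \cdot 33 = 6534$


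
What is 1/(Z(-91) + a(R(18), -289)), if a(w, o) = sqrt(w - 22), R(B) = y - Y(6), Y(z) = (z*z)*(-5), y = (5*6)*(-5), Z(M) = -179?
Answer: -179/32033 - 2*sqrt(2)/32033 ≈ -0.0056763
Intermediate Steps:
y = -150 (y = 30*(-5) = -150)
Y(z) = -5*z**2 (Y(z) = z**2*(-5) = -5*z**2)
R(B) = 30 (R(B) = -150 - (-5)*6**2 = -150 - (-5)*36 = -150 - 1*(-180) = -150 + 180 = 30)
a(w, o) = sqrt(-22 + w)
1/(Z(-91) + a(R(18), -289)) = 1/(-179 + sqrt(-22 + 30)) = 1/(-179 + sqrt(8)) = 1/(-179 + 2*sqrt(2))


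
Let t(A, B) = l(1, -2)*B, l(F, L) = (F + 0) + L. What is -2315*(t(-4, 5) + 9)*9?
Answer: -83340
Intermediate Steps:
l(F, L) = F + L
t(A, B) = -B (t(A, B) = (1 - 2)*B = -B)
-2315*(t(-4, 5) + 9)*9 = -2315*(-1*5 + 9)*9 = -2315*(-5 + 9)*9 = -9260*9 = -2315*36 = -83340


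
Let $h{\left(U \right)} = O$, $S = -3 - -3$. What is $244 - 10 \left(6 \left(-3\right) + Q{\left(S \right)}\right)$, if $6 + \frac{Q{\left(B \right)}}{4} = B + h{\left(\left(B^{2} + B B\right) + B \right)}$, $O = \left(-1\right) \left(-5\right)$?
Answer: $464$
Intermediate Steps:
$S = 0$ ($S = -3 + 3 = 0$)
$O = 5$
$h{\left(U \right)} = 5$
$Q{\left(B \right)} = -4 + 4 B$ ($Q{\left(B \right)} = -24 + 4 \left(B + 5\right) = -24 + 4 \left(5 + B\right) = -24 + \left(20 + 4 B\right) = -4 + 4 B$)
$244 - 10 \left(6 \left(-3\right) + Q{\left(S \right)}\right) = 244 - 10 \left(6 \left(-3\right) + \left(-4 + 4 \cdot 0\right)\right) = 244 - 10 \left(-18 + \left(-4 + 0\right)\right) = 244 - 10 \left(-18 - 4\right) = 244 - 10 \left(-22\right) = 244 - -220 = 244 + 220 = 464$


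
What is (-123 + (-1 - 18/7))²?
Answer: 784996/49 ≈ 16020.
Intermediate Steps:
(-123 + (-1 - 18/7))² = (-123 - 25/7)² = (-886/7)² = 784996/49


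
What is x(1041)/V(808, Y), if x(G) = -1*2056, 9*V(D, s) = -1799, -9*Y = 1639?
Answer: 72/7 ≈ 10.286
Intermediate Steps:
Y = -1639/9 (Y = -1/9*1639 = -1639/9 ≈ -182.11)
V(D, s) = -1799/9 (V(D, s) = (1/9)*(-1799) = -1799/9)
x(G) = -2056
x(1041)/V(808, Y) = -2056/(-1799/9) = -2056*(-9/1799) = 72/7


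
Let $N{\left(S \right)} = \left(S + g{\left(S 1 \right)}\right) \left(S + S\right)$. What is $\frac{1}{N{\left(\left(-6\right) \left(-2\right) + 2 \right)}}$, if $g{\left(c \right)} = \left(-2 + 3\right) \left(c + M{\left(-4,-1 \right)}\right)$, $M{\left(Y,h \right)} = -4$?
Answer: $\frac{1}{672} \approx 0.0014881$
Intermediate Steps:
$g{\left(c \right)} = -4 + c$ ($g{\left(c \right)} = \left(-2 + 3\right) \left(c - 4\right) = 1 \left(-4 + c\right) = -4 + c$)
$N{\left(S \right)} = 2 S \left(-4 + 2 S\right)$ ($N{\left(S \right)} = \left(S + \left(-4 + S 1\right)\right) \left(S + S\right) = \left(S + \left(-4 + S\right)\right) 2 S = \left(-4 + 2 S\right) 2 S = 2 S \left(-4 + 2 S\right)$)
$\frac{1}{N{\left(\left(-6\right) \left(-2\right) + 2 \right)}} = \frac{1}{4 \left(\left(-6\right) \left(-2\right) + 2\right) \left(-2 + \left(\left(-6\right) \left(-2\right) + 2\right)\right)} = \frac{1}{4 \left(12 + 2\right) \left(-2 + \left(12 + 2\right)\right)} = \frac{1}{4 \cdot 14 \left(-2 + 14\right)} = \frac{1}{4 \cdot 14 \cdot 12} = \frac{1}{672}$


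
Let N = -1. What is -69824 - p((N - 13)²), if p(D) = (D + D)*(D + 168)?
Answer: -212512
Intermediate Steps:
p(D) = 2*D*(168 + D) (p(D) = (2*D)*(168 + D) = 2*D*(168 + D))
-69824 - p((N - 13)²) = -69824 - 2*(-1 - 13)²*(168 + (-1 - 13)²) = -69824 - 2*(-14)²*(168 + (-14)²) = -69824 - 2*196*(168 + 196) = -69824 - 2*196*364 = -69824 - 1*142688 = -69824 - 142688 = -212512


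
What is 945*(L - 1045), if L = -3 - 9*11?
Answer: -1083915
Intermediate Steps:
L = -102 (L = -3 - 99 = -102)
945*(L - 1045) = 945*(-102 - 1045) = 945*(-1147) = -1083915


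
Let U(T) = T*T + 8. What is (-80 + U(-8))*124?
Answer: -992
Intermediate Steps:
U(T) = 8 + T² (U(T) = T² + 8 = 8 + T²)
(-80 + U(-8))*124 = (-80 + (8 + (-8)²))*124 = (-80 + (8 + 64))*124 = (-80 + 72)*124 = -8*124 = -992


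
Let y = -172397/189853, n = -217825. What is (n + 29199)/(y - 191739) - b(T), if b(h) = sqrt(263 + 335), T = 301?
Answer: 17905605989/18201198382 - sqrt(598) ≈ -23.470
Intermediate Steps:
b(h) = sqrt(598)
y = -172397/189853 (y = -172397*1/189853 = -172397/189853 ≈ -0.90806)
(n + 29199)/(y - 191739) - b(T) = (-217825 + 29199)/(-172397/189853 - 191739) - sqrt(598) = -188626/(-36402396764/189853) - sqrt(598) = -188626*(-189853/36402396764) - sqrt(598) = 17905605989/18201198382 - sqrt(598)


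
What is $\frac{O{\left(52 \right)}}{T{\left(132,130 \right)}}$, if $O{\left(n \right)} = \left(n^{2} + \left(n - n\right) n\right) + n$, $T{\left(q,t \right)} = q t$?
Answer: $\frac{53}{330} \approx 0.16061$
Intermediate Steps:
$O{\left(n \right)} = n + n^{2}$ ($O{\left(n \right)} = \left(n^{2} + 0 n\right) + n = \left(n^{2} + 0\right) + n = n^{2} + n = n + n^{2}$)
$\frac{O{\left(52 \right)}}{T{\left(132,130 \right)}} = \frac{52 \left(1 + 52\right)}{132 \cdot 130} = \frac{52 \cdot 53}{17160} = 2756 \cdot \frac{1}{17160} = \frac{53}{330}$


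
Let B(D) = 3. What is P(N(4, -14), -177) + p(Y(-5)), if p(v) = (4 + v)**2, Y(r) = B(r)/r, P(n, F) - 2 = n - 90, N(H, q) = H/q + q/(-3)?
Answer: -37831/525 ≈ -72.059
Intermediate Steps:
N(H, q) = -q/3 + H/q (N(H, q) = H/q + q*(-1/3) = H/q - q/3 = -q/3 + H/q)
P(n, F) = -88 + n (P(n, F) = 2 + (n - 90) = 2 + (-90 + n) = -88 + n)
Y(r) = 3/r
P(N(4, -14), -177) + p(Y(-5)) = (-88 + (-1/3*(-14) + 4/(-14))) + (4 + 3/(-5))**2 = (-88 + (14/3 + 4*(-1/14))) + (4 + 3*(-1/5))**2 = (-88 + (14/3 - 2/7)) + (4 - 3/5)**2 = (-88 + 92/21) + (17/5)**2 = -1756/21 + 289/25 = -37831/525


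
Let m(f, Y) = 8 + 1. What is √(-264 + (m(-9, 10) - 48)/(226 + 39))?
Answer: I*√18549735/265 ≈ 16.253*I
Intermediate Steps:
m(f, Y) = 9
√(-264 + (m(-9, 10) - 48)/(226 + 39)) = √(-264 + (9 - 48)/(226 + 39)) = √(-264 - 39/265) = √(-69999/265) = I*√18549735/265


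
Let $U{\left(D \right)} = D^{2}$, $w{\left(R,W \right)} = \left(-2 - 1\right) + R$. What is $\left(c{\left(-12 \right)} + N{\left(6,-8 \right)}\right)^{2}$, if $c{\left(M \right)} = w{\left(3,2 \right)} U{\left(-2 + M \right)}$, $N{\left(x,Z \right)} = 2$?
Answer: $4$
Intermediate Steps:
$w{\left(R,W \right)} = -3 + R$
$c{\left(M \right)} = 0$ ($c{\left(M \right)} = \left(-3 + 3\right) \left(-2 + M\right)^{2} = 0 \left(-2 + M\right)^{2} = 0$)
$\left(c{\left(-12 \right)} + N{\left(6,-8 \right)}\right)^{2} = \left(0 + 2\right)^{2} = 2^{2} = 4$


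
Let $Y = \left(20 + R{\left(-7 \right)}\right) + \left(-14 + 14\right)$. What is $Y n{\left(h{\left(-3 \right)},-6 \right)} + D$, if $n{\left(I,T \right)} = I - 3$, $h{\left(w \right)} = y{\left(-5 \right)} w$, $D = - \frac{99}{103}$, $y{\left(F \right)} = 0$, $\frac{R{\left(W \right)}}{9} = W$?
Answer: $\frac{13188}{103} \approx 128.04$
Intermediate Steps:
$R{\left(W \right)} = 9 W$
$D = - \frac{99}{103}$ ($D = \left(-99\right) \frac{1}{103} = - \frac{99}{103} \approx -0.96117$)
$h{\left(w \right)} = 0$ ($h{\left(w \right)} = 0 w = 0$)
$n{\left(I,T \right)} = -3 + I$ ($n{\left(I,T \right)} = I - 3 = -3 + I$)
$Y = -43$ ($Y = \left(20 + 9 \left(-7\right)\right) + \left(-14 + 14\right) = \left(20 - 63\right) + 0 = -43 + 0 = -43$)
$Y n{\left(h{\left(-3 \right)},-6 \right)} + D = - 43 \left(-3 + 0\right) - \frac{99}{103} = \left(-43\right) \left(-3\right) - \frac{99}{103} = 129 - \frac{99}{103} = \frac{13188}{103}$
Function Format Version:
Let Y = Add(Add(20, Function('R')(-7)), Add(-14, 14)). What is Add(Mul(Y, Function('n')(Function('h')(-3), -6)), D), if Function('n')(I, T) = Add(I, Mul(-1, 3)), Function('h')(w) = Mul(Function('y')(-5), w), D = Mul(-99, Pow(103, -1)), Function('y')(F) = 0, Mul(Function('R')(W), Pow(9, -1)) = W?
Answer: Rational(13188, 103) ≈ 128.04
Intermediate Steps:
Function('R')(W) = Mul(9, W)
D = Rational(-99, 103) (D = Mul(-99, Rational(1, 103)) = Rational(-99, 103) ≈ -0.96117)
Function('h')(w) = 0 (Function('h')(w) = Mul(0, w) = 0)
Function('n')(I, T) = Add(-3, I) (Function('n')(I, T) = Add(I, -3) = Add(-3, I))
Y = -43 (Y = Add(Add(20, Mul(9, -7)), Add(-14, 14)) = Add(Add(20, -63), 0) = Add(-43, 0) = -43)
Add(Mul(Y, Function('n')(Function('h')(-3), -6)), D) = Add(Mul(-43, Add(-3, 0)), Rational(-99, 103)) = Add(Mul(-43, -3), Rational(-99, 103)) = Add(129, Rational(-99, 103)) = Rational(13188, 103)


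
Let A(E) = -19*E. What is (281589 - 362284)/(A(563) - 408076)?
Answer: 80695/418773 ≈ 0.19269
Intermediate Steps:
(281589 - 362284)/(A(563) - 408076) = (281589 - 362284)/(-19*563 - 408076) = -80695/(-10697 - 408076) = -80695/(-418773) = -80695*(-1/418773) = 80695/418773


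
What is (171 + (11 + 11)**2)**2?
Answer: 429025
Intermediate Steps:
(171 + (11 + 11)**2)**2 = (171 + 22**2)**2 = (171 + 484)**2 = 655**2 = 429025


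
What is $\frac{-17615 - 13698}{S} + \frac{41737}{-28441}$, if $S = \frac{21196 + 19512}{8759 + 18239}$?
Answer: $- \frac{12022694887365}{578888114} \approx -20769.0$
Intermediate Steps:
$S = \frac{20354}{13499}$ ($S = \frac{40708}{26998} = 40708 \cdot \frac{1}{26998} = \frac{20354}{13499} \approx 1.5078$)
$\frac{-17615 - 13698}{S} + \frac{41737}{-28441} = \frac{-17615 - 13698}{\frac{20354}{13499}} + \frac{41737}{-28441} = \left(-31313\right) \frac{13499}{20354} + 41737 \left(- \frac{1}{28441}\right) = - \frac{422694187}{20354} - \frac{41737}{28441} = - \frac{12022694887365}{578888114}$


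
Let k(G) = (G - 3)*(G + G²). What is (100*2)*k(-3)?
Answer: -7200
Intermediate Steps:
k(G) = (-3 + G)*(G + G²)
(100*2)*k(-3) = (100*2)*(-3*(-3 + (-3)² - 2*(-3))) = 200*(-3*(-3 + 9 + 6)) = 200*(-3*12) = 200*(-36) = -7200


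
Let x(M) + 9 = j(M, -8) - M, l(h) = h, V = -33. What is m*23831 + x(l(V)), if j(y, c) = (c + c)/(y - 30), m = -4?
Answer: -6003884/63 ≈ -95300.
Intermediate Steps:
j(y, c) = 2*c/(-30 + y) (j(y, c) = (2*c)/(-30 + y) = 2*c/(-30 + y))
x(M) = -9 - M - 16/(-30 + M) (x(M) = -9 + (2*(-8)/(-30 + M) - M) = -9 + (-16/(-30 + M) - M) = -9 + (-M - 16/(-30 + M)) = -9 - M - 16/(-30 + M))
m*23831 + x(l(V)) = -4*23831 + (254 - 1*(-33)² + 21*(-33))/(-30 - 33) = -95324 + (254 - 1*1089 - 693)/(-63) = -95324 - (254 - 1089 - 693)/63 = -95324 - 1/63*(-1528) = -95324 + 1528/63 = -6003884/63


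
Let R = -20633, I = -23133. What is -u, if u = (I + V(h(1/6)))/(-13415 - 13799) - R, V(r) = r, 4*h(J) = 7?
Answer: -2246118373/108856 ≈ -20634.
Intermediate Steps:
h(J) = 7/4 (h(J) = (¼)*7 = 7/4)
u = 2246118373/108856 (u = (-23133 + 7/4)/(-13415 - 13799) - 1*(-20633) = -92525/4/(-27214) + 20633 = -92525/4*(-1/27214) + 20633 = 92525/108856 + 20633 = 2246118373/108856 ≈ 20634.)
-u = -1*2246118373/108856 = -2246118373/108856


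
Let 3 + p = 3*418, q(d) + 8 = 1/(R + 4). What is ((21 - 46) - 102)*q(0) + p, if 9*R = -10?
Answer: 57799/26 ≈ 2223.0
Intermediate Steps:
R = -10/9 (R = (⅑)*(-10) = -10/9 ≈ -1.1111)
q(d) = -199/26 (q(d) = -8 + 1/(-10/9 + 4) = -8 + 1/(26/9) = -8 + 9/26 = -199/26)
p = 1251 (p = -3 + 3*418 = -3 + 1254 = 1251)
((21 - 46) - 102)*q(0) + p = ((21 - 46) - 102)*(-199/26) + 1251 = (-25 - 102)*(-199/26) + 1251 = -127*(-199/26) + 1251 = 25273/26 + 1251 = 57799/26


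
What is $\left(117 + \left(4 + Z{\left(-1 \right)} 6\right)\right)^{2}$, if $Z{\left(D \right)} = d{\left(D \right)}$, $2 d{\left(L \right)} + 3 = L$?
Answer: $11881$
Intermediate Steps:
$d{\left(L \right)} = - \frac{3}{2} + \frac{L}{2}$
$Z{\left(D \right)} = - \frac{3}{2} + \frac{D}{2}$
$\left(117 + \left(4 + Z{\left(-1 \right)} 6\right)\right)^{2} = \left(117 + \left(4 + \left(- \frac{3}{2} + \frac{1}{2} \left(-1\right)\right) 6\right)\right)^{2} = \left(117 + \left(4 + \left(- \frac{3}{2} - \frac{1}{2}\right) 6\right)\right)^{2} = \left(117 + \left(4 - 12\right)\right)^{2} = \left(117 - 8\right)^{2} = 109^{2} = 11881$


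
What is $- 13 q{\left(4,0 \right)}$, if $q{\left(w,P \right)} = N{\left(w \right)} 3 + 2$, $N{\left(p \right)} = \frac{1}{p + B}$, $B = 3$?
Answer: $- \frac{221}{7} \approx -31.571$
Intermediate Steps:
$N{\left(p \right)} = \frac{1}{3 + p}$ ($N{\left(p \right)} = \frac{1}{p + 3} = \frac{1}{3 + p}$)
$q{\left(w,P \right)} = 2 + \frac{3}{3 + w}$ ($q{\left(w,P \right)} = \frac{1}{3 + w} 3 + 2 = \frac{3}{3 + w} + 2 = 2 + \frac{3}{3 + w}$)
$- 13 q{\left(4,0 \right)} = - 13 \frac{9 + 2 \cdot 4}{3 + 4} = - 13 \frac{9 + 8}{7} = - 13 \cdot \frac{1}{7} \cdot 17 = \left(-13\right) \frac{17}{7} = - \frac{221}{7}$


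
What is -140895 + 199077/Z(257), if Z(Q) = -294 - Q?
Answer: -77832222/551 ≈ -1.4126e+5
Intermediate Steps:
-140895 + 199077/Z(257) = -140895 + 199077/(-294 - 1*257) = -140895 + 199077/(-294 - 257) = -140895 + 199077/(-551) = -140895 + 199077*(-1/551) = -140895 - 199077/551 = -77832222/551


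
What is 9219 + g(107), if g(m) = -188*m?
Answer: -10897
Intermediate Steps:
9219 + g(107) = 9219 - 188*107 = 9219 - 20116 = -10897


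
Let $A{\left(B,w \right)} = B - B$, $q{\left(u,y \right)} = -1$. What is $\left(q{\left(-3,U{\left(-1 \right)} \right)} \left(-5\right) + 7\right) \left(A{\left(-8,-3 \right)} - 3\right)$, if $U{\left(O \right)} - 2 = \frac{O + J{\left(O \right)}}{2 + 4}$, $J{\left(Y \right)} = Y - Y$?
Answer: $-36$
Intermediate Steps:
$J{\left(Y \right)} = 0$
$U{\left(O \right)} = 2 + \frac{O}{6}$ ($U{\left(O \right)} = 2 + \frac{O + 0}{2 + 4} = 2 + \frac{O}{6}$)
$A{\left(B,w \right)} = 0$
$\left(q{\left(-3,U{\left(-1 \right)} \right)} \left(-5\right) + 7\right) \left(A{\left(-8,-3 \right)} - 3\right) = \left(\left(-1\right) \left(-5\right) + 7\right) \left(0 - 3\right) = \left(5 + 7\right) \left(-3\right) = 12 \left(-3\right) = -36$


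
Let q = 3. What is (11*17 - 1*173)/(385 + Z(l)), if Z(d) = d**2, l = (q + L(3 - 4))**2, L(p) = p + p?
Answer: 7/193 ≈ 0.036269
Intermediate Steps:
L(p) = 2*p
l = 1 (l = (3 + 2*(3 - 4))**2 = (3 + 2*(-1))**2 = (3 - 2)**2 = 1**2 = 1)
(11*17 - 1*173)/(385 + Z(l)) = (11*17 - 1*173)/(385 + 1**2) = (187 - 173)/(385 + 1) = 14/386 = 14*(1/386) = 7/193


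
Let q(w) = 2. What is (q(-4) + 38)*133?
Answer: 5320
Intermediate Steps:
(q(-4) + 38)*133 = (2 + 38)*133 = 40*133 = 5320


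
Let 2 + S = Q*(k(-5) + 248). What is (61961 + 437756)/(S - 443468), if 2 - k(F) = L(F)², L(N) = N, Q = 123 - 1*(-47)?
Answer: -499717/405220 ≈ -1.2332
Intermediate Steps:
Q = 170 (Q = 123 + 47 = 170)
k(F) = 2 - F²
S = 38248 (S = -2 + 170*((2 - 1*(-5)²) + 248) = -2 + 170*((2 - 1*25) + 248) = -2 + 170*((2 - 25) + 248) = -2 + 170*(-23 + 248) = -2 + 170*225 = -2 + 38250 = 38248)
(61961 + 437756)/(S - 443468) = (61961 + 437756)/(38248 - 443468) = 499717/(-405220) = 499717*(-1/405220) = -499717/405220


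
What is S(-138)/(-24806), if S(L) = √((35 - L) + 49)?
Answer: -√222/24806 ≈ -0.00060065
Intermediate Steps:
S(L) = √(84 - L)
S(-138)/(-24806) = √(84 - 1*(-138))/(-24806) = √(84 + 138)*(-1/24806) = √222*(-1/24806) = -√222/24806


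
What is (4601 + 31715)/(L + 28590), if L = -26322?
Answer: 1297/81 ≈ 16.012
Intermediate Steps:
(4601 + 31715)/(L + 28590) = (4601 + 31715)/(-26322 + 28590) = 36316/2268 = 36316*(1/2268) = 1297/81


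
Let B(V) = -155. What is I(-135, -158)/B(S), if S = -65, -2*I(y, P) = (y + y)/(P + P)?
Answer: 27/9796 ≈ 0.0027562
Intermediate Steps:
I(y, P) = -y/(2*P) (I(y, P) = -(y + y)/(2*(P + P)) = -2*y/(2*(2*P)) = -2*y*1/(2*P)/2 = -y/(2*P))
I(-135, -158)/B(S) = -½*(-135)/(-158)/(-155) = -½*(-135)*(-1/158)*(-1/155) = -135/316*(-1/155) = 27/9796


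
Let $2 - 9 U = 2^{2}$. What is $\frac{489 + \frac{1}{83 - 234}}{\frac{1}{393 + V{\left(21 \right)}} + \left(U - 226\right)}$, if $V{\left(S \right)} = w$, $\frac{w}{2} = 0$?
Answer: $- \frac{87055002}{40273663} \approx -2.1616$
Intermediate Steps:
$U = - \frac{2}{9}$ ($U = \frac{2}{9} - \frac{2^{2}}{9} = \frac{2}{9} - \frac{4}{9} = - \frac{2}{9} \approx -0.22222$)
$w = 0$ ($w = 2 \cdot 0 = 0$)
$V{\left(S \right)} = 0$
$\frac{489 + \frac{1}{83 - 234}}{\frac{1}{393 + V{\left(21 \right)}} + \left(U - 226\right)} = \frac{489 + \frac{1}{83 - 234}}{\frac{1}{393 + 0} - \frac{2036}{9}} = \frac{489 + \frac{1}{-151}}{\frac{1}{393} - \frac{2036}{9}} = \frac{489 - \frac{1}{151}}{\frac{1}{393} - \frac{2036}{9}} = \frac{73838}{151 \left(- \frac{266713}{1179}\right)} = \frac{73838}{151} \left(- \frac{1179}{266713}\right) = - \frac{87055002}{40273663}$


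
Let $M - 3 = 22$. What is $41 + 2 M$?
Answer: $91$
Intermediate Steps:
$M = 25$ ($M = 3 + 22 = 25$)
$41 + 2 M = 41 + 2 \cdot 25 = 41 + 50 = 91$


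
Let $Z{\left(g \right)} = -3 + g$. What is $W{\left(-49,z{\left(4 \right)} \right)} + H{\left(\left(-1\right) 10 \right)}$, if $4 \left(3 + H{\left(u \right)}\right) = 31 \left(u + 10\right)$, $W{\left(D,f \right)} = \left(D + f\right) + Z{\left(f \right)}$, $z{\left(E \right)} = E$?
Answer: $-47$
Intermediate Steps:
$W{\left(D,f \right)} = -3 + D + 2 f$ ($W{\left(D,f \right)} = \left(D + f\right) + \left(-3 + f\right) = -3 + D + 2 f$)
$H{\left(u \right)} = \frac{149}{2} + \frac{31 u}{4}$ ($H{\left(u \right)} = -3 + \frac{31 \left(u + 10\right)}{4} = -3 + \frac{31 \left(10 + u\right)}{4} = -3 + \frac{310 + 31 u}{4} = -3 + \left(\frac{155}{2} + \frac{31 u}{4}\right) = \frac{149}{2} + \frac{31 u}{4}$)
$W{\left(-49,z{\left(4 \right)} \right)} + H{\left(\left(-1\right) 10 \right)} = \left(-3 - 49 + 2 \cdot 4\right) + \left(\frac{149}{2} + \frac{31 \left(\left(-1\right) 10\right)}{4}\right) = \left(-3 - 49 + 8\right) + \left(\frac{149}{2} + \frac{31}{4} \left(-10\right)\right) = -44 + \left(\frac{149}{2} - \frac{155}{2}\right) = -44 - 3 = -47$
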